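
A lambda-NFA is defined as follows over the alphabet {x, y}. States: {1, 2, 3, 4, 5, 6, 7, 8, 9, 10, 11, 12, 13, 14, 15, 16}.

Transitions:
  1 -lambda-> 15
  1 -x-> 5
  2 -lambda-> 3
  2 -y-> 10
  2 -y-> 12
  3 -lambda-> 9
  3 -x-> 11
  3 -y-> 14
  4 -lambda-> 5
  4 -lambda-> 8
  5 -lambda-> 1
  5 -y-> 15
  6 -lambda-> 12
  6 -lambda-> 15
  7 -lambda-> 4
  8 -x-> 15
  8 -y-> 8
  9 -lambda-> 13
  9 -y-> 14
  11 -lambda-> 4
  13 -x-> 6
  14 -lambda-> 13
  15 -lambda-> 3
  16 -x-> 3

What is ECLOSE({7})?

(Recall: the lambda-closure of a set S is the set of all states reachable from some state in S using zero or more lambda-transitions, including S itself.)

Start with {7}.
From 7 via lambda: add 4.
From 4 via lambda: add 5, 8.
From 5 via lambda: add 1.
From 1 via lambda: add 15.
From 15 via lambda: add 3.
From 3 via lambda: add 9.
From 9 via lambda: add 13.
No new states can be added; the closed set is {1, 3, 4, 5, 7, 8, 9, 13, 15}.

{1, 3, 4, 5, 7, 8, 9, 13, 15}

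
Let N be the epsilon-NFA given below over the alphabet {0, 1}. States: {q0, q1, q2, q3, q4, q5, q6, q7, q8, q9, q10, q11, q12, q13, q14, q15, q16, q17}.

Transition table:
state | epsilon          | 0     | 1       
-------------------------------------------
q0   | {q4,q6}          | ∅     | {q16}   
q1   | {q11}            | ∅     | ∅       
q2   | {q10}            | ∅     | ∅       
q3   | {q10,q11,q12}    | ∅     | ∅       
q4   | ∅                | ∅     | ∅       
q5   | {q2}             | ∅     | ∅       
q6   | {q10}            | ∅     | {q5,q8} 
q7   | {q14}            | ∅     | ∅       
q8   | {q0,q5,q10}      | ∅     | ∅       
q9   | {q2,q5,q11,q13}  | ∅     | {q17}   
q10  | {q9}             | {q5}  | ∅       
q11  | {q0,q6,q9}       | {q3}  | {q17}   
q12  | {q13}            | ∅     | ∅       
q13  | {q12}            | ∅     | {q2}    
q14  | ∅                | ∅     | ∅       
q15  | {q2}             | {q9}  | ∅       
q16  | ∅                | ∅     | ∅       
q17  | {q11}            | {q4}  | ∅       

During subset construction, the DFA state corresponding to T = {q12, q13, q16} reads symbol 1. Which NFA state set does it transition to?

{q0, q2, q4, q5, q6, q9, q10, q11, q12, q13}

q13 on 1 → {q2}.
No 1-transition from q12, q16.
Union after reading 1: {q2}.
Now take the epsilon-closure:
From q2 via epsilon: add q10.
From q10 via epsilon: add q9.
From q9 via epsilon: add q5, q11, q13.
From q11 via epsilon: add q0, q6.
From q13 via epsilon: add q12.
From q0 via epsilon: add q4.
No new states can be added; the closed set is {q0, q2, q4, q5, q6, q9, q10, q11, q12, q13}.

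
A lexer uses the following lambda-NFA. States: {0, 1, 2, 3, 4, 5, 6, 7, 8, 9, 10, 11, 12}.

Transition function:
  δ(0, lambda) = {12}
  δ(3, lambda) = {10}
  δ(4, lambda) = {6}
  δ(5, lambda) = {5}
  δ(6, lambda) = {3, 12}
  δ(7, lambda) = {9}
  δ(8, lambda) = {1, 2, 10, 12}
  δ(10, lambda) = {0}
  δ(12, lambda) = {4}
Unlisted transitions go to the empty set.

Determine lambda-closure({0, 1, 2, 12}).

{0, 1, 2, 3, 4, 6, 10, 12}

Start with {0, 1, 2, 12}.
From 12 via lambda: add 4.
From 4 via lambda: add 6.
From 6 via lambda: add 3.
From 3 via lambda: add 10.
No new states can be added; the closed set is {0, 1, 2, 3, 4, 6, 10, 12}.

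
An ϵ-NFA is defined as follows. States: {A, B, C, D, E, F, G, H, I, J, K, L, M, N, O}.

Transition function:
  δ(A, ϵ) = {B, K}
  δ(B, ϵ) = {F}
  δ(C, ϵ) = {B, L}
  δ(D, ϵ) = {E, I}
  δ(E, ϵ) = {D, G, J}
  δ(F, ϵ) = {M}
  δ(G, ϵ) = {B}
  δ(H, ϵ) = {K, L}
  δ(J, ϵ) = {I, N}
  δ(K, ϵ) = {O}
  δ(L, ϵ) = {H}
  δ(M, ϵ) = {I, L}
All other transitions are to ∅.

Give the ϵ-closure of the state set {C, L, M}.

Start with {C, L, M}.
From C via ϵ: add B.
From L via ϵ: add H.
From M via ϵ: add I.
From B via ϵ: add F.
From H via ϵ: add K.
From K via ϵ: add O.
No new states can be added; the closed set is {B, C, F, H, I, K, L, M, O}.

{B, C, F, H, I, K, L, M, O}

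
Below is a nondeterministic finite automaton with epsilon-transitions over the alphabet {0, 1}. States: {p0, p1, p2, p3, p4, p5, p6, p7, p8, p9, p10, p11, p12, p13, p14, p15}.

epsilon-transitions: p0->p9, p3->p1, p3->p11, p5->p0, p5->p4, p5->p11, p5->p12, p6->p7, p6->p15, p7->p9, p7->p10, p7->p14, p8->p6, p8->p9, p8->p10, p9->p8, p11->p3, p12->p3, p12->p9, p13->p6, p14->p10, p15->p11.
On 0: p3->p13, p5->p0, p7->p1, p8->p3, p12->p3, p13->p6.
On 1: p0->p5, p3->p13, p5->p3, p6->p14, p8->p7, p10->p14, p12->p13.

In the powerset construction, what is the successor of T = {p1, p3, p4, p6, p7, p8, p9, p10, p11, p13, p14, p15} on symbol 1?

{p1, p3, p6, p7, p8, p9, p10, p11, p13, p14, p15}

p3 on 1 → {p13}.
p6 on 1 → {p14}.
p8 on 1 → {p7}.
p10 on 1 → {p14}.
No 1-transition from p1, p4, p7, p9, p11, p13, p14, p15.
Union after reading 1: {p7, p13, p14}.
Now take the epsilon-closure:
From p7 via epsilon: add p9, p10.
From p13 via epsilon: add p6.
From p6 via epsilon: add p15.
From p9 via epsilon: add p8.
From p15 via epsilon: add p11.
From p11 via epsilon: add p3.
From p3 via epsilon: add p1.
No new states can be added; the closed set is {p1, p3, p6, p7, p8, p9, p10, p11, p13, p14, p15}.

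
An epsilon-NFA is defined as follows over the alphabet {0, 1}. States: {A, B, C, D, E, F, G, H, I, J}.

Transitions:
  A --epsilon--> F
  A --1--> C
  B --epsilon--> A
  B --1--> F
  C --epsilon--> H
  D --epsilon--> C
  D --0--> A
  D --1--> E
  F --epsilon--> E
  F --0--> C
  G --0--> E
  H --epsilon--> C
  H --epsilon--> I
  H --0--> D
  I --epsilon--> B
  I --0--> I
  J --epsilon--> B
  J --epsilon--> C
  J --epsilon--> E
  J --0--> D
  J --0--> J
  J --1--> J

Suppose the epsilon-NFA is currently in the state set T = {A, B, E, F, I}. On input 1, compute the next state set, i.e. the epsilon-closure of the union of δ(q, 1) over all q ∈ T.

{A, B, C, E, F, H, I}

A on 1 → {C}.
B on 1 → {F}.
No 1-transition from E, F, I.
Union after reading 1: {C, F}.
Now take the epsilon-closure:
From C via epsilon: add H.
From F via epsilon: add E.
From H via epsilon: add I.
From I via epsilon: add B.
From B via epsilon: add A.
No new states can be added; the closed set is {A, B, C, E, F, H, I}.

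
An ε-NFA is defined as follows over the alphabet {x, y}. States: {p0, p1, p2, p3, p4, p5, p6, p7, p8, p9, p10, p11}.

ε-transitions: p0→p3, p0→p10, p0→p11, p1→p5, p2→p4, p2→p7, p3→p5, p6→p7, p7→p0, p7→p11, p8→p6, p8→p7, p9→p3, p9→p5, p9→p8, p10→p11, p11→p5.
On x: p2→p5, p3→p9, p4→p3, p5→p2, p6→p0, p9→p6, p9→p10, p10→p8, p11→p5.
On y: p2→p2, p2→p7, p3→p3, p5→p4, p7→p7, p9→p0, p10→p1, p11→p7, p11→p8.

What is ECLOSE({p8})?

{p0, p3, p5, p6, p7, p8, p10, p11}

Start with {p8}.
From p8 via ε: add p6, p7.
From p7 via ε: add p0, p11.
From p0 via ε: add p3, p10.
From p11 via ε: add p5.
No new states can be added; the closed set is {p0, p3, p5, p6, p7, p8, p10, p11}.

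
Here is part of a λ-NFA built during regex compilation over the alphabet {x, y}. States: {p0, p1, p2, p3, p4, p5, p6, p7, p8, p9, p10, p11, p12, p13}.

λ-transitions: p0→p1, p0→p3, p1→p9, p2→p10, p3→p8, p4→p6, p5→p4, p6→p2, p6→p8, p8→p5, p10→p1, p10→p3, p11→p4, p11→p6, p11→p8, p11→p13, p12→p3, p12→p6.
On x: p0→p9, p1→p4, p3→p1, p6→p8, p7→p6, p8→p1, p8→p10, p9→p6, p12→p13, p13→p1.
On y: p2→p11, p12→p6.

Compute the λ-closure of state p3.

{p1, p2, p3, p4, p5, p6, p8, p9, p10}

Start with {p3}.
From p3 via λ: add p8.
From p8 via λ: add p5.
From p5 via λ: add p4.
From p4 via λ: add p6.
From p6 via λ: add p2.
From p2 via λ: add p10.
From p10 via λ: add p1.
From p1 via λ: add p9.
No new states can be added; the closed set is {p1, p2, p3, p4, p5, p6, p8, p9, p10}.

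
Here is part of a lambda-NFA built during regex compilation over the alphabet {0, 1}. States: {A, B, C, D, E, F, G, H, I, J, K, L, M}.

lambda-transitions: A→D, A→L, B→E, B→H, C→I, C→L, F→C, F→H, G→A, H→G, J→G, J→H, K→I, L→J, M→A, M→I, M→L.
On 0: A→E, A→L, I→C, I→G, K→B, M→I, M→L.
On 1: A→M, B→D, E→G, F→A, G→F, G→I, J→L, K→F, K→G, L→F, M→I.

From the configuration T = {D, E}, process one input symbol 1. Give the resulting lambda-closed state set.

{A, D, G, H, J, L}

E on 1 → {G}.
No 1-transition from D.
Union after reading 1: {G}.
Now take the lambda-closure:
From G via lambda: add A.
From A via lambda: add D, L.
From L via lambda: add J.
From J via lambda: add H.
No new states can be added; the closed set is {A, D, G, H, J, L}.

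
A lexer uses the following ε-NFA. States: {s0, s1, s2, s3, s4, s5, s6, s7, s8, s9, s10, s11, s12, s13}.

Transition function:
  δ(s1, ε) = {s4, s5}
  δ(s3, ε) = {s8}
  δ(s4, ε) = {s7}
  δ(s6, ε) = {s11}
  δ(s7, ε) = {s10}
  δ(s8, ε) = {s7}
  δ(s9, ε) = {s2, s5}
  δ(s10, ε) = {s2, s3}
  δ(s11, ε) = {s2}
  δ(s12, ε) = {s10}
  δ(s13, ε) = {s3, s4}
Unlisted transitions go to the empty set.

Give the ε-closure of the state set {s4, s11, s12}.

{s2, s3, s4, s7, s8, s10, s11, s12}

Start with {s4, s11, s12}.
From s4 via ε: add s7.
From s11 via ε: add s2.
From s12 via ε: add s10.
From s10 via ε: add s3.
From s3 via ε: add s8.
No new states can be added; the closed set is {s2, s3, s4, s7, s8, s10, s11, s12}.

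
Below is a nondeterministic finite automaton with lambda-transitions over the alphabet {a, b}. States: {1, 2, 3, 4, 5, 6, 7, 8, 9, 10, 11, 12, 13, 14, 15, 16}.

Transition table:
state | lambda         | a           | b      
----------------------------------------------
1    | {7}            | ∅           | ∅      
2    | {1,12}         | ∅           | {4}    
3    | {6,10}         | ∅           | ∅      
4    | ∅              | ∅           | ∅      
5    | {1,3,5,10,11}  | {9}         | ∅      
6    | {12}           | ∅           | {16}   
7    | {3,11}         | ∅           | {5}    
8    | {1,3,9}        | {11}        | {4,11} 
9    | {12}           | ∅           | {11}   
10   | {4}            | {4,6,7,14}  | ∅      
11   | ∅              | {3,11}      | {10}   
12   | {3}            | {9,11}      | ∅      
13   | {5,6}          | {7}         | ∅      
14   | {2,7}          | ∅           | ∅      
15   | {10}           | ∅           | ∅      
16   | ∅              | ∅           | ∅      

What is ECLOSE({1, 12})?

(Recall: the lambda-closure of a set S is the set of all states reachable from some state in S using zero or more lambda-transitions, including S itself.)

{1, 3, 4, 6, 7, 10, 11, 12}

Start with {1, 12}.
From 1 via lambda: add 7.
From 12 via lambda: add 3.
From 3 via lambda: add 6, 10.
From 7 via lambda: add 11.
From 10 via lambda: add 4.
No new states can be added; the closed set is {1, 3, 4, 6, 7, 10, 11, 12}.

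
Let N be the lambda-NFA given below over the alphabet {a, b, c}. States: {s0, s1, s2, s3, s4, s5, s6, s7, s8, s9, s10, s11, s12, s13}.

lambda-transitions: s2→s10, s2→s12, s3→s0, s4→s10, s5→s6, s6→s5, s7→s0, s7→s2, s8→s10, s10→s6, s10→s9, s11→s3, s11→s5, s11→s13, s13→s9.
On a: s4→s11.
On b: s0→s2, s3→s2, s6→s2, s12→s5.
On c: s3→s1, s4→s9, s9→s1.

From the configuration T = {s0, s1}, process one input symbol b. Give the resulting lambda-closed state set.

{s2, s5, s6, s9, s10, s12}

s0 on b → {s2}.
No b-transition from s1.
Union after reading b: {s2}.
Now take the lambda-closure:
From s2 via lambda: add s10, s12.
From s10 via lambda: add s6, s9.
From s6 via lambda: add s5.
No new states can be added; the closed set is {s2, s5, s6, s9, s10, s12}.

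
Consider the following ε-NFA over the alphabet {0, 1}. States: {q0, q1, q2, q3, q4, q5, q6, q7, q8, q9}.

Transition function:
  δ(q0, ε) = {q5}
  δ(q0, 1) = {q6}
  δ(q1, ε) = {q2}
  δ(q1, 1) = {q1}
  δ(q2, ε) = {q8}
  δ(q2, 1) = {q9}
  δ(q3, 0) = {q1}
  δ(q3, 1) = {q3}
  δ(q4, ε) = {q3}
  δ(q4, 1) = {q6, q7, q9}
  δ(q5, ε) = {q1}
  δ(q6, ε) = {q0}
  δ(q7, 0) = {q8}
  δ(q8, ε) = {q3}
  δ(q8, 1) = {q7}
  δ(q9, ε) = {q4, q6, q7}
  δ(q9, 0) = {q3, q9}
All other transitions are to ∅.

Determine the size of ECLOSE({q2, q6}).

7

Start with {q2, q6}.
From q2 via ε: add q8.
From q6 via ε: add q0.
From q0 via ε: add q5.
From q8 via ε: add q3.
From q5 via ε: add q1.
ε-closure = {q0, q1, q2, q3, q5, q6, q8}, which has 7 states.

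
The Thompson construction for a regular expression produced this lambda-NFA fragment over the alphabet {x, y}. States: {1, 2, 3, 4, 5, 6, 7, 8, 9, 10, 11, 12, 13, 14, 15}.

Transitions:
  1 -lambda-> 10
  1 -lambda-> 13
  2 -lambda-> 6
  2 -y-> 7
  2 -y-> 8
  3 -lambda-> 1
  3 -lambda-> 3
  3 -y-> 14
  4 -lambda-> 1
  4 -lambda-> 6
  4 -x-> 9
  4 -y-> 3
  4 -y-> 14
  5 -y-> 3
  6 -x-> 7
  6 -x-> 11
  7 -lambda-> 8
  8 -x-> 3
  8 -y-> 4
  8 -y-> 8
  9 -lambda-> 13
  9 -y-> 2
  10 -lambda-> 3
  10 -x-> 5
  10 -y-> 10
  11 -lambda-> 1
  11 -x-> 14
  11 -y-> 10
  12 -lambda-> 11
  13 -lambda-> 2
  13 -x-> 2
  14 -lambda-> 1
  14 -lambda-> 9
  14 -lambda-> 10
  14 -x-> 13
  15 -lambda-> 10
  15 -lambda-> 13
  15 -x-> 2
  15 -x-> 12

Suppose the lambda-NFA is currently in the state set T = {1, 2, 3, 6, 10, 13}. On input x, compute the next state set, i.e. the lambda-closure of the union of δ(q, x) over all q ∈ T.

{1, 2, 3, 5, 6, 7, 8, 10, 11, 13}

6 on x → {7, 11}.
10 on x → {5}.
13 on x → {2}.
No x-transition from 1, 2, 3.
Union after reading x: {2, 5, 7, 11}.
Now take the lambda-closure:
From 2 via lambda: add 6.
From 7 via lambda: add 8.
From 11 via lambda: add 1.
From 1 via lambda: add 10, 13.
From 10 via lambda: add 3.
No new states can be added; the closed set is {1, 2, 3, 5, 6, 7, 8, 10, 11, 13}.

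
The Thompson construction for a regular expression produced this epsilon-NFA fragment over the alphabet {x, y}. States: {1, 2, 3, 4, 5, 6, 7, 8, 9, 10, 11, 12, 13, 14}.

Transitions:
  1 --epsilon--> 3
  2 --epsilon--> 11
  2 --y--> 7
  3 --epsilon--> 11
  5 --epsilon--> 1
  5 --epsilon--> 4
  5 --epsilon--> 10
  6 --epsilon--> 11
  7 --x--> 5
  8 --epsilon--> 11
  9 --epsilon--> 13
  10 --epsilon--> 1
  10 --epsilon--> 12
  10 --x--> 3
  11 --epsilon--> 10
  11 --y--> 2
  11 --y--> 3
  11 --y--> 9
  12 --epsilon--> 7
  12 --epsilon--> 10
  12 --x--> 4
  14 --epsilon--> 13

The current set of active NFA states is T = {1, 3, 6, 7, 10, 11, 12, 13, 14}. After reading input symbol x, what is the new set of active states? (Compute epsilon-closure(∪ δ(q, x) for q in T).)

7 on x → {5}.
10 on x → {3}.
12 on x → {4}.
No x-transition from 1, 3, 6, 11, 13, 14.
Union after reading x: {3, 4, 5}.
Now take the epsilon-closure:
From 3 via epsilon: add 11.
From 5 via epsilon: add 1, 10.
From 10 via epsilon: add 12.
From 12 via epsilon: add 7.
No new states can be added; the closed set is {1, 3, 4, 5, 7, 10, 11, 12}.

{1, 3, 4, 5, 7, 10, 11, 12}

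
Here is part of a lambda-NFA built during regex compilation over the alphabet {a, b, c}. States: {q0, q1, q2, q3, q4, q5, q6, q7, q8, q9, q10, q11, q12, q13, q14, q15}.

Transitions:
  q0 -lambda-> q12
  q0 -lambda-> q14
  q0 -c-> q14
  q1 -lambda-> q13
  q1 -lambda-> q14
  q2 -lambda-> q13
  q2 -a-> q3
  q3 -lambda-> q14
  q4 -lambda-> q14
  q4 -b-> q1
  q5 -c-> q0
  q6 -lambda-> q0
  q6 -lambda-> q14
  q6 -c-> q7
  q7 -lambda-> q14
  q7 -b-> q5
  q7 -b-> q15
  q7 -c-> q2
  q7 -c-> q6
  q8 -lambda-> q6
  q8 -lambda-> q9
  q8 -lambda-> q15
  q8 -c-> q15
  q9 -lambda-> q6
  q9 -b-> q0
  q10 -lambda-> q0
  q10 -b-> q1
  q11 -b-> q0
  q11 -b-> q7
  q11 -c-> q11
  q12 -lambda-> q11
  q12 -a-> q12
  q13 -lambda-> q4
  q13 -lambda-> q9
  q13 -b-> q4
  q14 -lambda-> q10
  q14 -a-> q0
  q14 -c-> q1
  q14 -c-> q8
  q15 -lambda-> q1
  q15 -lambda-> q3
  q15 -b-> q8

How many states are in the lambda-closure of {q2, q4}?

10

Start with {q2, q4}.
From q2 via lambda: add q13.
From q4 via lambda: add q14.
From q13 via lambda: add q9.
From q14 via lambda: add q10.
From q9 via lambda: add q6.
From q10 via lambda: add q0.
From q0 via lambda: add q12.
From q12 via lambda: add q11.
lambda-closure = {q0, q2, q4, q6, q9, q10, q11, q12, q13, q14}, which has 10 states.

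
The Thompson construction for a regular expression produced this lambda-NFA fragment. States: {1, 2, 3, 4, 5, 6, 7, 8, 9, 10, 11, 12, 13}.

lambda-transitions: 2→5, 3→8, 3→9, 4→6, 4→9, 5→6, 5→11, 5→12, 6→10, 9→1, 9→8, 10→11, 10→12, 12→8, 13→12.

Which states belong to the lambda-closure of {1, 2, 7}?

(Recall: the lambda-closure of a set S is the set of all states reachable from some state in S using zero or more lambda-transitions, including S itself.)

{1, 2, 5, 6, 7, 8, 10, 11, 12}

Start with {1, 2, 7}.
From 2 via lambda: add 5.
From 5 via lambda: add 6, 11, 12.
From 6 via lambda: add 10.
From 12 via lambda: add 8.
No new states can be added; the closed set is {1, 2, 5, 6, 7, 8, 10, 11, 12}.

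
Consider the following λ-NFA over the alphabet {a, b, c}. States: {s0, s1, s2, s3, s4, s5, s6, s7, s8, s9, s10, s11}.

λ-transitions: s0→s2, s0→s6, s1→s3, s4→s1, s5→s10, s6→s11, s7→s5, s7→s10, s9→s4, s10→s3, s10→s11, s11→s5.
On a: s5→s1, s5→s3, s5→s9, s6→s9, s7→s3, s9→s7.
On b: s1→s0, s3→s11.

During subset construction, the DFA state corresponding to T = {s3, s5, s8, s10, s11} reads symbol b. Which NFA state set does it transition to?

{s3, s5, s10, s11}

s3 on b → {s11}.
No b-transition from s5, s8, s10, s11.
Union after reading b: {s11}.
Now take the λ-closure:
From s11 via λ: add s5.
From s5 via λ: add s10.
From s10 via λ: add s3.
No new states can be added; the closed set is {s3, s5, s10, s11}.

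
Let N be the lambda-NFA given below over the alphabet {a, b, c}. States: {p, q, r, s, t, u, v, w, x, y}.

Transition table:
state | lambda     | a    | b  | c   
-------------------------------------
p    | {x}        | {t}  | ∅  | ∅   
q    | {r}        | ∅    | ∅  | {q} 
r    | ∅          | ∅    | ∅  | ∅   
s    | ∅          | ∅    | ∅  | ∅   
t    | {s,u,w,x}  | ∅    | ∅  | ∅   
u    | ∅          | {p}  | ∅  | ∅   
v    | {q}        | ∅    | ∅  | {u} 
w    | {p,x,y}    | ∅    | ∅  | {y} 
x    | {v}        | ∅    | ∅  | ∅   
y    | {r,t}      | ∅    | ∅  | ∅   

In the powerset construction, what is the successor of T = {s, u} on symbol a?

{p, q, r, v, x}

u on a → {p}.
No a-transition from s.
Union after reading a: {p}.
Now take the lambda-closure:
From p via lambda: add x.
From x via lambda: add v.
From v via lambda: add q.
From q via lambda: add r.
No new states can be added; the closed set is {p, q, r, v, x}.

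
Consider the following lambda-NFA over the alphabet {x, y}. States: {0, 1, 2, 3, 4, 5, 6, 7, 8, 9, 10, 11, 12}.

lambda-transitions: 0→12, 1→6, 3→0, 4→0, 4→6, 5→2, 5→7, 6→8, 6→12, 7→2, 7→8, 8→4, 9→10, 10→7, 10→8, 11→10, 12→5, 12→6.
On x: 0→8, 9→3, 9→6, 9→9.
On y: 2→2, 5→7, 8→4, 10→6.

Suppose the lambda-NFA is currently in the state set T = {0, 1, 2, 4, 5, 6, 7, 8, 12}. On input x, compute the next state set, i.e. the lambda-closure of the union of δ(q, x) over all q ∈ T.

{0, 2, 4, 5, 6, 7, 8, 12}

0 on x → {8}.
No x-transition from 1, 2, 4, 5, 6, 7, 8, 12.
Union after reading x: {8}.
Now take the lambda-closure:
From 8 via lambda: add 4.
From 4 via lambda: add 0, 6.
From 0 via lambda: add 12.
From 12 via lambda: add 5.
From 5 via lambda: add 2, 7.
No new states can be added; the closed set is {0, 2, 4, 5, 6, 7, 8, 12}.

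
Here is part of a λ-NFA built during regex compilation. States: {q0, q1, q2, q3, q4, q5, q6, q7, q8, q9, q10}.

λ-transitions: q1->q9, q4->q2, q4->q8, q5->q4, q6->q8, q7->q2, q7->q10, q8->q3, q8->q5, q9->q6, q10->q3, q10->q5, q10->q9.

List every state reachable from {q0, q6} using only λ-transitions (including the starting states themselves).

Start with {q0, q6}.
From q6 via λ: add q8.
From q8 via λ: add q3, q5.
From q5 via λ: add q4.
From q4 via λ: add q2.
No new states can be added; the closed set is {q0, q2, q3, q4, q5, q6, q8}.

{q0, q2, q3, q4, q5, q6, q8}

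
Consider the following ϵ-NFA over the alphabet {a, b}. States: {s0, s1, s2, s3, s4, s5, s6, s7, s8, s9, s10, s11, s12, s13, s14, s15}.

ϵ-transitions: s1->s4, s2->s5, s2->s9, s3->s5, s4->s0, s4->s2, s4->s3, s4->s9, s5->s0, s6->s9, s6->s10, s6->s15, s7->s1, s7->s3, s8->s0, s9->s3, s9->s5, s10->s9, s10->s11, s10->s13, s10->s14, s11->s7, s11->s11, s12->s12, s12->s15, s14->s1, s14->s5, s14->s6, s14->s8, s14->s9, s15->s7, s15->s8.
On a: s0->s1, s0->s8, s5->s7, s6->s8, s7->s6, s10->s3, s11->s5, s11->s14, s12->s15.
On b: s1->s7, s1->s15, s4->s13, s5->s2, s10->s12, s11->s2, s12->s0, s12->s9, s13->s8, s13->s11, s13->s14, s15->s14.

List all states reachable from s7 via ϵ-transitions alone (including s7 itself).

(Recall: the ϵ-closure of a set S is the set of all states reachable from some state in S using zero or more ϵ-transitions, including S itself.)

Start with {s7}.
From s7 via ϵ: add s1, s3.
From s1 via ϵ: add s4.
From s3 via ϵ: add s5.
From s4 via ϵ: add s0, s2, s9.
No new states can be added; the closed set is {s0, s1, s2, s3, s4, s5, s7, s9}.

{s0, s1, s2, s3, s4, s5, s7, s9}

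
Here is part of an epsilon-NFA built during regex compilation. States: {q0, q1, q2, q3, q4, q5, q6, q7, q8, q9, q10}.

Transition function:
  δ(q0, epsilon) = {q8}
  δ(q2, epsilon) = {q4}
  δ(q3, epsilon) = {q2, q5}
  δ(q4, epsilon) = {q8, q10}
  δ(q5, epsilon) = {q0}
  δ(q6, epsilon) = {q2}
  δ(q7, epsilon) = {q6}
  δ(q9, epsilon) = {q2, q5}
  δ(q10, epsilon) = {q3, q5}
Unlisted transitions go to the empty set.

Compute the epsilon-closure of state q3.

{q0, q2, q3, q4, q5, q8, q10}

Start with {q3}.
From q3 via epsilon: add q2, q5.
From q2 via epsilon: add q4.
From q5 via epsilon: add q0.
From q0 via epsilon: add q8.
From q4 via epsilon: add q10.
No new states can be added; the closed set is {q0, q2, q3, q4, q5, q8, q10}.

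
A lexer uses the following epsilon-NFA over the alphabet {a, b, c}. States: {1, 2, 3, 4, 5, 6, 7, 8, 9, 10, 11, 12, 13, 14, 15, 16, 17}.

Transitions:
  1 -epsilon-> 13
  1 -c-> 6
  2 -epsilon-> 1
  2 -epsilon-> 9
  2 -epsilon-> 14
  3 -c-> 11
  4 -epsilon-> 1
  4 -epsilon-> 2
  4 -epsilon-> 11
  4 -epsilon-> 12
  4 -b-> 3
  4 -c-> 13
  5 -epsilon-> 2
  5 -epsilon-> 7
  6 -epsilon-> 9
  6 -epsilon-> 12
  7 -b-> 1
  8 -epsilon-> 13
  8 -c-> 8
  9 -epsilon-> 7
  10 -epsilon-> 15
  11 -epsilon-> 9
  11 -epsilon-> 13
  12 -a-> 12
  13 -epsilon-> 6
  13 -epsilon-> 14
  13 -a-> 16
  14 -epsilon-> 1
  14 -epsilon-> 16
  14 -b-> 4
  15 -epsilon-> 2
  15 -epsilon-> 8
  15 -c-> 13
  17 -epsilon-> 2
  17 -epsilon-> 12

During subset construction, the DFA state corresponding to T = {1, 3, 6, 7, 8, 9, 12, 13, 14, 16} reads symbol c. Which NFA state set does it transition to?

{1, 6, 7, 8, 9, 11, 12, 13, 14, 16}

1 on c → {6}.
3 on c → {11}.
8 on c → {8}.
No c-transition from 6, 7, 9, 12, 13, 14, 16.
Union after reading c: {6, 8, 11}.
Now take the epsilon-closure:
From 6 via epsilon: add 9, 12.
From 8 via epsilon: add 13.
From 9 via epsilon: add 7.
From 13 via epsilon: add 14.
From 14 via epsilon: add 1, 16.
No new states can be added; the closed set is {1, 6, 7, 8, 9, 11, 12, 13, 14, 16}.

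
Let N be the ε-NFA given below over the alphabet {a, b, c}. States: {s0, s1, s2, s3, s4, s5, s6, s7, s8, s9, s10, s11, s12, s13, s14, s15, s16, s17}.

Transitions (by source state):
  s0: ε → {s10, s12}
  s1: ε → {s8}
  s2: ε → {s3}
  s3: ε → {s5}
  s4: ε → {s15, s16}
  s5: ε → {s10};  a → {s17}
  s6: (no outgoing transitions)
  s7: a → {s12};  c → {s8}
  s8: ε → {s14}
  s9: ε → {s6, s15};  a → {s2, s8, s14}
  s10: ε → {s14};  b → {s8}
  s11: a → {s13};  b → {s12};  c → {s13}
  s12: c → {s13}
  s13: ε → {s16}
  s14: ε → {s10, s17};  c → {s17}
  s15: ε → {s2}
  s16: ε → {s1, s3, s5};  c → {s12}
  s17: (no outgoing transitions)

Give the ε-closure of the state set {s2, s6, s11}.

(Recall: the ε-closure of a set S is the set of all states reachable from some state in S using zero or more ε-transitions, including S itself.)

Start with {s2, s6, s11}.
From s2 via ε: add s3.
From s3 via ε: add s5.
From s5 via ε: add s10.
From s10 via ε: add s14.
From s14 via ε: add s17.
No new states can be added; the closed set is {s2, s3, s5, s6, s10, s11, s14, s17}.

{s2, s3, s5, s6, s10, s11, s14, s17}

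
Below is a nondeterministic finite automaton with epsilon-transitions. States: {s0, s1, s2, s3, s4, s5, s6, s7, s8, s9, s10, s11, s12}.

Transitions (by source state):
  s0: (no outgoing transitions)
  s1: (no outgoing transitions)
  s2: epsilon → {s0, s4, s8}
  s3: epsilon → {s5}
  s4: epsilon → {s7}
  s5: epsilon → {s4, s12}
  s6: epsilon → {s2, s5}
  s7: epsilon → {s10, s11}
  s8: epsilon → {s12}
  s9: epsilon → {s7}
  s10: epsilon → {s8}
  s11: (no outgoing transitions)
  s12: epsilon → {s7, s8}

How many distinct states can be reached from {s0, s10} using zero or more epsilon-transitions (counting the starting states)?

Start with {s0, s10}.
From s10 via epsilon: add s8.
From s8 via epsilon: add s12.
From s12 via epsilon: add s7.
From s7 via epsilon: add s11.
epsilon-closure = {s0, s7, s8, s10, s11, s12}, which has 6 states.

6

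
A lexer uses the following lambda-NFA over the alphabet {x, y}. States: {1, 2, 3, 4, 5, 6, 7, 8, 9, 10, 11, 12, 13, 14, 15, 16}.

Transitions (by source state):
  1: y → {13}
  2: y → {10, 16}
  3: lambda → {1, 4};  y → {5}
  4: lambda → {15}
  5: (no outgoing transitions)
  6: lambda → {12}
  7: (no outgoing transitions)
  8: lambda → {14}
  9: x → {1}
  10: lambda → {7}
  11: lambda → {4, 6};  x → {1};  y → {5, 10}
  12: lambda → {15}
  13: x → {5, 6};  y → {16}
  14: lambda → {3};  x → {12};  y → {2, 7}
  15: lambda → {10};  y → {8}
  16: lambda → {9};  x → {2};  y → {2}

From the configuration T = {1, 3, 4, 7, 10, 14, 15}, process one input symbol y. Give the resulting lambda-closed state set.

{1, 2, 3, 4, 5, 7, 8, 10, 13, 14, 15}

1 on y → {13}.
3 on y → {5}.
14 on y → {2, 7}.
15 on y → {8}.
No y-transition from 4, 7, 10.
Union after reading y: {2, 5, 7, 8, 13}.
Now take the lambda-closure:
From 8 via lambda: add 14.
From 14 via lambda: add 3.
From 3 via lambda: add 1, 4.
From 4 via lambda: add 15.
From 15 via lambda: add 10.
No new states can be added; the closed set is {1, 2, 3, 4, 5, 7, 8, 10, 13, 14, 15}.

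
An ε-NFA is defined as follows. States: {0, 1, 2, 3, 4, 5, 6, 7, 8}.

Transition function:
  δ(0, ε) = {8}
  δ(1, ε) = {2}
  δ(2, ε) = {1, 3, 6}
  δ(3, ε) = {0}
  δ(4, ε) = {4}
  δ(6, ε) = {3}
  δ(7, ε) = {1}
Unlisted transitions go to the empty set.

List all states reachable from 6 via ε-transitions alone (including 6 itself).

{0, 3, 6, 8}

Start with {6}.
From 6 via ε: add 3.
From 3 via ε: add 0.
From 0 via ε: add 8.
No new states can be added; the closed set is {0, 3, 6, 8}.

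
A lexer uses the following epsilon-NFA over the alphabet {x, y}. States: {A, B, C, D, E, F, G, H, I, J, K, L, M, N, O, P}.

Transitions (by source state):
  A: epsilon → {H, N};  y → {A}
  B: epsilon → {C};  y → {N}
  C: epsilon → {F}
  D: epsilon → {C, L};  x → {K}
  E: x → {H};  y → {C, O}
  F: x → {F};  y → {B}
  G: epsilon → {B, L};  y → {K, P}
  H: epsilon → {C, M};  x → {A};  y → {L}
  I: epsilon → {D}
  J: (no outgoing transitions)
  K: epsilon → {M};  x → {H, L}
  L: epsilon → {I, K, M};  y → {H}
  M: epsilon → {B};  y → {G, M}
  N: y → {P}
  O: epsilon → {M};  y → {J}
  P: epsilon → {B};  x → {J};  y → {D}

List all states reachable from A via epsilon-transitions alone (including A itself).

Start with {A}.
From A via epsilon: add H, N.
From H via epsilon: add C, M.
From C via epsilon: add F.
From M via epsilon: add B.
No new states can be added; the closed set is {A, B, C, F, H, M, N}.

{A, B, C, F, H, M, N}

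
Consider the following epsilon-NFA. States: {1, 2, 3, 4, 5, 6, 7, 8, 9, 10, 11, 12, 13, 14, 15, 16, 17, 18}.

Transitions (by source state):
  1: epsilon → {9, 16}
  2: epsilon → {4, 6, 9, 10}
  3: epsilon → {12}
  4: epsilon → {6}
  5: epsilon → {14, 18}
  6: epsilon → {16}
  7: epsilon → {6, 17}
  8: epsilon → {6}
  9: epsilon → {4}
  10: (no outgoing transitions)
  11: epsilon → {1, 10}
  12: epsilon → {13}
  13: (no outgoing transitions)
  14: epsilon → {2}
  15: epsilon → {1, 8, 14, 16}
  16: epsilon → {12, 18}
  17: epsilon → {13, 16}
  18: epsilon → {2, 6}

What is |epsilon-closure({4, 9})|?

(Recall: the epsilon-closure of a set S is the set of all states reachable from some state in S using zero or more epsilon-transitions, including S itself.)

Start with {4, 9}.
From 4 via epsilon: add 6.
From 6 via epsilon: add 16.
From 16 via epsilon: add 12, 18.
From 12 via epsilon: add 13.
From 18 via epsilon: add 2.
From 2 via epsilon: add 10.
epsilon-closure = {2, 4, 6, 9, 10, 12, 13, 16, 18}, which has 9 states.

9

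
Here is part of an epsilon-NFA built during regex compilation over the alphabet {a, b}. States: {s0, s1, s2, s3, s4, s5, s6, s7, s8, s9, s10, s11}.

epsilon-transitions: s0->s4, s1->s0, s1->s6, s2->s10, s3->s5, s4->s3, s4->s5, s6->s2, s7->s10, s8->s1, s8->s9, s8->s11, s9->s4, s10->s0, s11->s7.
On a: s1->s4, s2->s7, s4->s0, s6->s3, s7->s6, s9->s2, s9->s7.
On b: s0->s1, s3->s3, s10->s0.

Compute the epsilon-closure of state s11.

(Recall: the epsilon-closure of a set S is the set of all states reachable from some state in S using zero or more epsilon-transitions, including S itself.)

{s0, s3, s4, s5, s7, s10, s11}

Start with {s11}.
From s11 via epsilon: add s7.
From s7 via epsilon: add s10.
From s10 via epsilon: add s0.
From s0 via epsilon: add s4.
From s4 via epsilon: add s3, s5.
No new states can be added; the closed set is {s0, s3, s4, s5, s7, s10, s11}.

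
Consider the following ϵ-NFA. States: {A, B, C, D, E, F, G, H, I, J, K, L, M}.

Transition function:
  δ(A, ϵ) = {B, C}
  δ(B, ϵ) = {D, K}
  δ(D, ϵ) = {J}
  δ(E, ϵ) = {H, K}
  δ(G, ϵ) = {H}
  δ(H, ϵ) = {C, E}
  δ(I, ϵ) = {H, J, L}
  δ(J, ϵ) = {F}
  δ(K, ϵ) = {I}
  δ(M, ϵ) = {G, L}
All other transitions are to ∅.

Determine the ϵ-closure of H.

{C, E, F, H, I, J, K, L}

Start with {H}.
From H via ϵ: add C, E.
From E via ϵ: add K.
From K via ϵ: add I.
From I via ϵ: add J, L.
From J via ϵ: add F.
No new states can be added; the closed set is {C, E, F, H, I, J, K, L}.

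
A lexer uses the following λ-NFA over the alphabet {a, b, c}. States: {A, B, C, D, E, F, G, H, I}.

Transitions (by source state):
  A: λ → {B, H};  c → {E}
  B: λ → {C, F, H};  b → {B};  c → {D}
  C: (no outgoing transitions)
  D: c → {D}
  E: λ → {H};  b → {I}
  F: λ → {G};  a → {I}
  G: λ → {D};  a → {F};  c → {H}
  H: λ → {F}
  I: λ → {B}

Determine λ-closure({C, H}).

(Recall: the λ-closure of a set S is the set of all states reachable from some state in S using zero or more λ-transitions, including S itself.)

{C, D, F, G, H}

Start with {C, H}.
From H via λ: add F.
From F via λ: add G.
From G via λ: add D.
No new states can be added; the closed set is {C, D, F, G, H}.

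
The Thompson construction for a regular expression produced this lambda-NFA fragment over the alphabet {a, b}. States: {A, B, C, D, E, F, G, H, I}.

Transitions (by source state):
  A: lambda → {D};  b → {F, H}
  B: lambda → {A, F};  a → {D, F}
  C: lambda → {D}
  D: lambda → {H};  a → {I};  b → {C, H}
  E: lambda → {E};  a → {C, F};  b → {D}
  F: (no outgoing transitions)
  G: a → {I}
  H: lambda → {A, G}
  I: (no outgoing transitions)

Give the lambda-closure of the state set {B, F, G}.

Start with {B, F, G}.
From B via lambda: add A.
From A via lambda: add D.
From D via lambda: add H.
No new states can be added; the closed set is {A, B, D, F, G, H}.

{A, B, D, F, G, H}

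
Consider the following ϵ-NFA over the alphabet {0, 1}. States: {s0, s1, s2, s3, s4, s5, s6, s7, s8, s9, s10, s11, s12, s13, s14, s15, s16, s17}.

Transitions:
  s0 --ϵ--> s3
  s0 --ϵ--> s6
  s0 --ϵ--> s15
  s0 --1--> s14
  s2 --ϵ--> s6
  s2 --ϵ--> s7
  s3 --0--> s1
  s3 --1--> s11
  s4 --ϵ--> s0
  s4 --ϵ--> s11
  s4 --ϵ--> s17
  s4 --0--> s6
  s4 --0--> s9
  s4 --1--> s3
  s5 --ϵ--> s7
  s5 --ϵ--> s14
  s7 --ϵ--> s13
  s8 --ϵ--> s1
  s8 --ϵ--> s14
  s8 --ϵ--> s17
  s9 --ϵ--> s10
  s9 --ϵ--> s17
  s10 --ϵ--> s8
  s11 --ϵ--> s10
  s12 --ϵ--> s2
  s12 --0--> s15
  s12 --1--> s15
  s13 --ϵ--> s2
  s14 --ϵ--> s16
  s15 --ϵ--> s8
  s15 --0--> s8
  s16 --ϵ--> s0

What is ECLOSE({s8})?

{s0, s1, s3, s6, s8, s14, s15, s16, s17}

Start with {s8}.
From s8 via ϵ: add s1, s14, s17.
From s14 via ϵ: add s16.
From s16 via ϵ: add s0.
From s0 via ϵ: add s3, s6, s15.
No new states can be added; the closed set is {s0, s1, s3, s6, s8, s14, s15, s16, s17}.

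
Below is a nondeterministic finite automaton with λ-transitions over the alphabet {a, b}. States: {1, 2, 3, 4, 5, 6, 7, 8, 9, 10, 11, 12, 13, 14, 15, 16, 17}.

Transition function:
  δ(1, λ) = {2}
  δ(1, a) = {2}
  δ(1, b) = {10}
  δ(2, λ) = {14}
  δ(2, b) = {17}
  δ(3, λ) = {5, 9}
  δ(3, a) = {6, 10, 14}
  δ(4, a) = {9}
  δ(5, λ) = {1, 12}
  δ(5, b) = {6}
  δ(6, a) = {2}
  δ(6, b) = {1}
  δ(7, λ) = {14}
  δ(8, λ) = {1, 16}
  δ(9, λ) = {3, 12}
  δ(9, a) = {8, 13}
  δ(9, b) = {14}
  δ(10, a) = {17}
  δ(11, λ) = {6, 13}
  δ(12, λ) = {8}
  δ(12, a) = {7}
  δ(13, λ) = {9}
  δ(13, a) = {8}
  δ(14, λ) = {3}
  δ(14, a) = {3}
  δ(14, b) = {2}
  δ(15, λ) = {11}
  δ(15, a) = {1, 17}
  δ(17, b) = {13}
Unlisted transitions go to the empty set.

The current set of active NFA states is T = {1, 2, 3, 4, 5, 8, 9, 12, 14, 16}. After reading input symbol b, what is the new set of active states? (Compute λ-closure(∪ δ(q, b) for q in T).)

1 on b → {10}.
2 on b → {17}.
5 on b → {6}.
9 on b → {14}.
14 on b → {2}.
No b-transition from 3, 4, 8, 12, 16.
Union after reading b: {2, 6, 10, 14, 17}.
Now take the λ-closure:
From 14 via λ: add 3.
From 3 via λ: add 5, 9.
From 5 via λ: add 1, 12.
From 12 via λ: add 8.
From 8 via λ: add 16.
No new states can be added; the closed set is {1, 2, 3, 5, 6, 8, 9, 10, 12, 14, 16, 17}.

{1, 2, 3, 5, 6, 8, 9, 10, 12, 14, 16, 17}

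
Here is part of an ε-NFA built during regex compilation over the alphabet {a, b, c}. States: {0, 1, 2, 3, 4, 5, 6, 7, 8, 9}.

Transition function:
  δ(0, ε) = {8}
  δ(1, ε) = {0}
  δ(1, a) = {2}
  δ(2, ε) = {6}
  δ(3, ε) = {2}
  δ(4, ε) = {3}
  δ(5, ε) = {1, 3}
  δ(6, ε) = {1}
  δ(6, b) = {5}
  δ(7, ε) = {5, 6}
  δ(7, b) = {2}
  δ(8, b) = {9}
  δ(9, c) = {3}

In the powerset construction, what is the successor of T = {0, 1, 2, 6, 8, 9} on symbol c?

{0, 1, 2, 3, 6, 8}

9 on c → {3}.
No c-transition from 0, 1, 2, 6, 8.
Union after reading c: {3}.
Now take the ε-closure:
From 3 via ε: add 2.
From 2 via ε: add 6.
From 6 via ε: add 1.
From 1 via ε: add 0.
From 0 via ε: add 8.
No new states can be added; the closed set is {0, 1, 2, 3, 6, 8}.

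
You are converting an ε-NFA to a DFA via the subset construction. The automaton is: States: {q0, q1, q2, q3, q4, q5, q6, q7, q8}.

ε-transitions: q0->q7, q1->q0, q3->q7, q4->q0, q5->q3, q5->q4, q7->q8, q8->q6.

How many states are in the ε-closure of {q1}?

Start with {q1}.
From q1 via ε: add q0.
From q0 via ε: add q7.
From q7 via ε: add q8.
From q8 via ε: add q6.
ε-closure = {q0, q1, q6, q7, q8}, which has 5 states.

5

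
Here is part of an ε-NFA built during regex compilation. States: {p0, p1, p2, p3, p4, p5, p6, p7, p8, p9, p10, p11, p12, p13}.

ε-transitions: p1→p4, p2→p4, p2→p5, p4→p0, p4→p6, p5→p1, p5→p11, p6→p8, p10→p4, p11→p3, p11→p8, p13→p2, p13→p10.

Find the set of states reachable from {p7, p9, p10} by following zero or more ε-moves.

{p0, p4, p6, p7, p8, p9, p10}

Start with {p7, p9, p10}.
From p10 via ε: add p4.
From p4 via ε: add p0, p6.
From p6 via ε: add p8.
No new states can be added; the closed set is {p0, p4, p6, p7, p8, p9, p10}.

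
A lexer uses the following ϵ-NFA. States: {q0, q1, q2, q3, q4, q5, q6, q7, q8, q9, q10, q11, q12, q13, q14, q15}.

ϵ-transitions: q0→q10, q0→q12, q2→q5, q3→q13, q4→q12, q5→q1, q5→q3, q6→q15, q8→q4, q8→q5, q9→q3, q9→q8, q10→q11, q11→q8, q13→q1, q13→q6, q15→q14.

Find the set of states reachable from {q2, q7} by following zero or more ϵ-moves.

{q1, q2, q3, q5, q6, q7, q13, q14, q15}

Start with {q2, q7}.
From q2 via ϵ: add q5.
From q5 via ϵ: add q1, q3.
From q3 via ϵ: add q13.
From q13 via ϵ: add q6.
From q6 via ϵ: add q15.
From q15 via ϵ: add q14.
No new states can be added; the closed set is {q1, q2, q3, q5, q6, q7, q13, q14, q15}.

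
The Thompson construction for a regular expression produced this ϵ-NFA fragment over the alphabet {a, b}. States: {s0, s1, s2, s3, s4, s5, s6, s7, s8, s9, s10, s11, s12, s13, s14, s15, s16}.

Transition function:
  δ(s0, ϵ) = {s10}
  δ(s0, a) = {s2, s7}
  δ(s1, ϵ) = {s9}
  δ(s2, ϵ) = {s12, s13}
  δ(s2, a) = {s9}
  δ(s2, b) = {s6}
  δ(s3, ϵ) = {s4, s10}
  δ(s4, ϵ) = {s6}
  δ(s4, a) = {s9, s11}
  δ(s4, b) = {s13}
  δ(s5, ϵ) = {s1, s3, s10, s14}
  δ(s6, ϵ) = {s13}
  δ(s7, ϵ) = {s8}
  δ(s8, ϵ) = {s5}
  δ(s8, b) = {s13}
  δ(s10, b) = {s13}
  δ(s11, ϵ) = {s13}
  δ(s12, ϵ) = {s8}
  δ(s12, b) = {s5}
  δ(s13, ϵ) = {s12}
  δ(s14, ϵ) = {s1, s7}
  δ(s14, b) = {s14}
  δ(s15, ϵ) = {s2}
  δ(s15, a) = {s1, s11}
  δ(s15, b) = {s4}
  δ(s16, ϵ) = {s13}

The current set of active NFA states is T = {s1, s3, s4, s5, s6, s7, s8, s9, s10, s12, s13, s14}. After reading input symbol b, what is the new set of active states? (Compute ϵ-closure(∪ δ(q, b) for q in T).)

{s1, s3, s4, s5, s6, s7, s8, s9, s10, s12, s13, s14}

s4 on b → {s13}.
s8 on b → {s13}.
s10 on b → {s13}.
s12 on b → {s5}.
s14 on b → {s14}.
No b-transition from s1, s3, s5, s6, s7, s9, s13.
Union after reading b: {s5, s13, s14}.
Now take the ϵ-closure:
From s5 via ϵ: add s1, s3, s10.
From s13 via ϵ: add s12.
From s14 via ϵ: add s7.
From s1 via ϵ: add s9.
From s3 via ϵ: add s4.
From s7 via ϵ: add s8.
From s4 via ϵ: add s6.
No new states can be added; the closed set is {s1, s3, s4, s5, s6, s7, s8, s9, s10, s12, s13, s14}.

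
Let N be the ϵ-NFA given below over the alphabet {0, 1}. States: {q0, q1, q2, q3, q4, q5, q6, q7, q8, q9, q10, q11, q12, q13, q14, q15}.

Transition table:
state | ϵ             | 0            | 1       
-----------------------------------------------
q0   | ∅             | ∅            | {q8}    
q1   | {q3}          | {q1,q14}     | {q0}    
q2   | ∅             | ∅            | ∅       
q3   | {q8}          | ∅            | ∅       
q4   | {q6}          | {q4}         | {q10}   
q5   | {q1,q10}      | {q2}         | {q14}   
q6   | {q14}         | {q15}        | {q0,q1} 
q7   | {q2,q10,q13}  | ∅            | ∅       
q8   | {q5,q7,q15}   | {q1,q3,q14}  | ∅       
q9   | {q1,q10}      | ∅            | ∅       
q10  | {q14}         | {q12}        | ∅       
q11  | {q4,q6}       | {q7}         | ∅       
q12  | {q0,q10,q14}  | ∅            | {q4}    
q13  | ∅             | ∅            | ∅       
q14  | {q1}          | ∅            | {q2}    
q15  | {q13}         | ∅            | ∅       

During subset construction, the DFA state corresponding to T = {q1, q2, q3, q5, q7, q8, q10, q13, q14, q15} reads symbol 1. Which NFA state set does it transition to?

q1 on 1 → {q0}.
q5 on 1 → {q14}.
q14 on 1 → {q2}.
No 1-transition from q2, q3, q7, q8, q10, q13, q15.
Union after reading 1: {q0, q2, q14}.
Now take the ϵ-closure:
From q14 via ϵ: add q1.
From q1 via ϵ: add q3.
From q3 via ϵ: add q8.
From q8 via ϵ: add q5, q7, q15.
From q5 via ϵ: add q10.
From q7 via ϵ: add q13.
No new states can be added; the closed set is {q0, q1, q2, q3, q5, q7, q8, q10, q13, q14, q15}.

{q0, q1, q2, q3, q5, q7, q8, q10, q13, q14, q15}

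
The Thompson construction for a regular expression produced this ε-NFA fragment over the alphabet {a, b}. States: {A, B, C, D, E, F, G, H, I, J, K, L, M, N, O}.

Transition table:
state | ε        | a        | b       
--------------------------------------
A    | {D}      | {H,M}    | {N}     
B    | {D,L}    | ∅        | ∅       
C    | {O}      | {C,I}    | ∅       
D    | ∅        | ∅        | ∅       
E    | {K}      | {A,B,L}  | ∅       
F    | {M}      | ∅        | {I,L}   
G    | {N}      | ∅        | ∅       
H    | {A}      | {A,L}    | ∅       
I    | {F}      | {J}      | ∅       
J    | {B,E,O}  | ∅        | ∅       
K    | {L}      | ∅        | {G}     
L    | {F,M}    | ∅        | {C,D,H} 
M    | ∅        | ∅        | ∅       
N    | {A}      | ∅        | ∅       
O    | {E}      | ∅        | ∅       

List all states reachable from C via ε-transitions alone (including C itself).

{C, E, F, K, L, M, O}

Start with {C}.
From C via ε: add O.
From O via ε: add E.
From E via ε: add K.
From K via ε: add L.
From L via ε: add F, M.
No new states can be added; the closed set is {C, E, F, K, L, M, O}.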